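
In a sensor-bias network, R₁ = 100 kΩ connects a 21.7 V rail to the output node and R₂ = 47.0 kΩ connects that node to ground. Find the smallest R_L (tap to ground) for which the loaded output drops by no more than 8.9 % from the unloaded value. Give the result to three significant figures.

R_L(min) ≈ 327 kΩ

Output resistance R_th = R₁‖R₂ = (100 × 47.0)/147.0 = 31.97 kΩ.
The fractional drop is R_th/(R_th + R_L); requiring this ≤ 0.0890 gives R_L ≥ R_th(1/0.0890 − 1) = 31.97 × 10.24 = 327 kΩ.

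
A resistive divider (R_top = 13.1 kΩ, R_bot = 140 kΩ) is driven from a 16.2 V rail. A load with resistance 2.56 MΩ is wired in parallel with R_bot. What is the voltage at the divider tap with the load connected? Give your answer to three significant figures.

The load sits in parallel with R_bot: R_bot‖R_L = (140 × 2560) / (140 + 2560) = 132.7 kΩ.
V_out = 16.2 × 132.7 / (13.1 + 132.7) = 16.2 × 132.7/145.8 = 14.7 V.

V_out ≈ 14.7 V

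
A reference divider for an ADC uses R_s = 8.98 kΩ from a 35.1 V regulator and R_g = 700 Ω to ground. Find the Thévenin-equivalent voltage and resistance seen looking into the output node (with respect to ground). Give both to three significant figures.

V_th is the open-circuit tap voltage: 35.1 × 700/(8980 + 700) = 2.54 V.
With the supply zeroed, R_s and R_g appear in parallel from the tap: R_th = R_s‖R_g = (8980 × 700)/9680 = 649 Ω.

V_th = 2.54 V, R_th = 649 Ω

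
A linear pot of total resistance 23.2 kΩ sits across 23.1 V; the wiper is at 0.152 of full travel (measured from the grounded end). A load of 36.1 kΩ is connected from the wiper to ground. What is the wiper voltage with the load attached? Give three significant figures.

V ≈ 3.24 V

The wiper splits the pot into (1−α)R = 19.67 kΩ above and αR = 3.526 kΩ below.
Lower section ‖ load = 3.213 kΩ.
V_wiper = 23.1 × 3.213/(19.67 + 3.213) = 3.24 V.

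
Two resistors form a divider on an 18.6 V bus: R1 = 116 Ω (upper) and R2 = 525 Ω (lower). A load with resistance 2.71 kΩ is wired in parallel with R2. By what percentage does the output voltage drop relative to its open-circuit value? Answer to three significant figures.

3.39 %

The divider's output (Thévenin) resistance is R1‖R2 = 95.01 Ω.
Fractional drop under load = R_th/(R_th + R_L) = 95.01 / (95.01 + 2710) = 0.03387.
So the output falls by 3.39 %.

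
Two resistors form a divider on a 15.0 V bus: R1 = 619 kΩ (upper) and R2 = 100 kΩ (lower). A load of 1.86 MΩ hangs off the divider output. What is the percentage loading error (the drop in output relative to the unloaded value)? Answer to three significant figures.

4.42 %

The divider's output (Thévenin) resistance is R1‖R2 = 86.09 kΩ.
Fractional drop under load = R_th/(R_th + R_L) = 86.09 / (86.09 + 1860) = 0.04424.
So the output falls by 4.42 %.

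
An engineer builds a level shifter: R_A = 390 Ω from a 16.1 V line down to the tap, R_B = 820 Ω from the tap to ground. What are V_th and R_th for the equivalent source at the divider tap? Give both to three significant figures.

V_th = 10.9 V, R_th = 264 Ω

V_th is the open-circuit tap voltage: 16.1 × 820/(390 + 820) = 10.9 V.
With the supply zeroed, R_A and R_B appear in parallel from the tap: R_th = R_A‖R_B = (390 × 820)/1210 = 264 Ω.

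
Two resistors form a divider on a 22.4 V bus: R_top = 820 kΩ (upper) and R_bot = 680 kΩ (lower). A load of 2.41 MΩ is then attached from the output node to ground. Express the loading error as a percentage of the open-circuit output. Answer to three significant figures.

The divider's output (Thévenin) resistance is R_top‖R_bot = 371.7 kΩ.
Fractional drop under load = R_th/(R_th + R_L) = 371.7 / (371.7 + 2410) = 0.1336.
So the output falls by 13.4 %.

13.4 %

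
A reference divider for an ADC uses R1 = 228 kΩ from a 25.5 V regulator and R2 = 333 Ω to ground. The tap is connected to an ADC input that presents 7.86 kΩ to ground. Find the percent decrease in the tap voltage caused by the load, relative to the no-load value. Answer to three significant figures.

The divider's output (Thévenin) resistance is R1‖R2 = 332.5 Ω.
Fractional drop under load = R_th/(R_th + R_L) = 332.5 / (332.5 + 7860) = 0.04059.
So the output falls by 4.06 %.

4.06 %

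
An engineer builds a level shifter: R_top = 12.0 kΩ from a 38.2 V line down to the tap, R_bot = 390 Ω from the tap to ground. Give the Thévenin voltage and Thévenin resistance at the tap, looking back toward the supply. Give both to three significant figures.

V_th is the open-circuit tap voltage: 38.2 × 390/(12000 + 390) = 1.20 V.
With the supply zeroed, R_top and R_bot appear in parallel from the tap: R_th = R_top‖R_bot = (12000 × 390)/12390 = 378 Ω.

V_th = 1.20 V, R_th = 378 Ω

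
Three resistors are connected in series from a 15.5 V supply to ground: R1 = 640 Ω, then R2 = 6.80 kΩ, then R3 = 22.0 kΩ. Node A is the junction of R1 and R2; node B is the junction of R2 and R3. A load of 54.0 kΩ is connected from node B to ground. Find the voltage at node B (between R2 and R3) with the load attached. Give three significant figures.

At node B, R3 is in parallel with the load: R3‖R_L = 15630 Ω.
Below node A the resistance is R2 + (R3‖R_L) = 22430 Ω, so V_A = 15.5 × 22430/23070 = 15.07 V.
Then V_B = V_A × (R3‖R_L)/(R2 + R3‖R_L) = 15.07 × 15630/22430 = 10.5 V.

V ≈ 10.5 V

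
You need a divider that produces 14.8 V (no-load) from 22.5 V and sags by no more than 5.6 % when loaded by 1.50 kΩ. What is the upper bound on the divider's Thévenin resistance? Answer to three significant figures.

Loading drop = R_th/(R_th + R_L) ≤ 0.0560, so R_th ≤ R_L · ε/(1−ε) = 1.50 kΩ × 0.0560/0.9440 = 89.0 Ω.

R_th ≤ 89.0 Ω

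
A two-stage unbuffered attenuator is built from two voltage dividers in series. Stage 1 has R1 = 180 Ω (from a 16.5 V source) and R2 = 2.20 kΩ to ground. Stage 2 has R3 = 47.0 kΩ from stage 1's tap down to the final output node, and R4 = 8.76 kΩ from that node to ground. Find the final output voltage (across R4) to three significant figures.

Stage 2 presents R3+R4 = 55760 Ω as a load on stage 1's tap.
Stage 1's lower leg becomes R2‖(R3+R4) = 2116 Ω, so V_mid = 16.5 × 2116/2296 = 15.21 V.
Stage 2 is itself unloaded: V_out = V_mid × R4/(R3+R4) = 15.21 × 8760/55760 = 2.39 V.

V_out ≈ 2.39 V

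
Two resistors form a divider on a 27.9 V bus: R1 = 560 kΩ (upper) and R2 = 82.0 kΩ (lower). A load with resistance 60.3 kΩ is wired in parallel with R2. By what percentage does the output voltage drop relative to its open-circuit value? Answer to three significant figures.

54.3 %

Unloaded V = 27.9 × 82.0/642.0 = 3.564 V.
Loaded: R2‖R_L = 34.75 kΩ, giving V = 27.9 × 34.75/594.7 = 1.630 V.
Drop = (3.564 − 1.630) / 3.564 = 54.3 %.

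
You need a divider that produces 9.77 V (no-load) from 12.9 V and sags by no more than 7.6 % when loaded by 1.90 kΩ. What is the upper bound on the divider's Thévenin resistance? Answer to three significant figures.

R_th ≤ 156 Ω

Loading drop = R_th/(R_th + R_L) ≤ 0.0760, so R_th ≤ R_L · ε/(1−ε) = 1.90 kΩ × 0.0760/0.9240 = 156 Ω.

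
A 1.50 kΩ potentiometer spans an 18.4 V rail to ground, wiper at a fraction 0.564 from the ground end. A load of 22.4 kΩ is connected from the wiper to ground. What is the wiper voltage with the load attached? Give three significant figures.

V ≈ 10.2 V

The wiper splits the pot into (1−α)R = 654.0 Ω above and αR = 846.0 Ω below.
Lower section ‖ load = 815.2 Ω.
V_wiper = 18.4 × 815.2/(654.0 + 815.2) = 10.2 V.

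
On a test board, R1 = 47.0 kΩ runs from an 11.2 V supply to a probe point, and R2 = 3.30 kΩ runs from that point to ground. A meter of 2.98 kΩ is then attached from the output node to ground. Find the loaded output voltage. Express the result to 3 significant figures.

The load sits in parallel with R2: R2‖R_L = (3.30 × 2.98) / (3.30 + 2.98) = 1.566 kΩ.
V_out = 11.2 × 1.566 / (47.0 + 1.566) = 11.2 × 1.566/48.57 = 0.361 V.

V_out ≈ 0.361 V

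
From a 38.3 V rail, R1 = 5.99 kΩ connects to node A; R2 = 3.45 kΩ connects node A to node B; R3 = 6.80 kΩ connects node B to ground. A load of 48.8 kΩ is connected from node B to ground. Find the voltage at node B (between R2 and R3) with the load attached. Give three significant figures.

At node B, R3 is in parallel with the load: R3‖R_L = 5.968 kΩ.
Below node A the resistance is R2 + (R3‖R_L) = 9.418 kΩ, so V_A = 38.3 × 9.418/15.41 = 23.41 V.
Then V_B = V_A × (R3‖R_L)/(R2 + R3‖R_L) = 23.41 × 5.968/9.418 = 14.8 V.

V ≈ 14.8 V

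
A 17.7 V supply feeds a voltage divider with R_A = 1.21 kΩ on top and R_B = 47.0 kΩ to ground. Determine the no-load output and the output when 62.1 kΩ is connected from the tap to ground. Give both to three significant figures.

Unloaded: 17.3 V; loaded: 16.9 V

Open-circuit: V = 17.7 × 47.0/(1.21 + 47.0) = 17.3 V.
With the load, R_B becomes R_B‖R_L = 26.75 kΩ, so V = 17.7 × 26.75/27.96 = 16.9 V.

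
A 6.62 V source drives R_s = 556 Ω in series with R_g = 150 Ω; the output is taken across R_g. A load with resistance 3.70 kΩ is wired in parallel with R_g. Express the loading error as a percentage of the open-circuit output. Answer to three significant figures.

3.09 %

The divider's output (Thévenin) resistance is R_s‖R_g = 118.1 Ω.
Fractional drop under load = R_th/(R_th + R_L) = 118.1 / (118.1 + 3700) = 0.03094.
So the output falls by 3.09 %.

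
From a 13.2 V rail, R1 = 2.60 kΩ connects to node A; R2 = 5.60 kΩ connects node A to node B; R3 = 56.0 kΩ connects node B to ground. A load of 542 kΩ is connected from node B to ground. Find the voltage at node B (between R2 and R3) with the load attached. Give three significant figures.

V ≈ 11.4 V

At node B, R3 is in parallel with the load: R3‖R_L = 50.76 kΩ.
Below node A the resistance is R2 + (R3‖R_L) = 56.36 kΩ, so V_A = 13.2 × 56.36/58.96 = 12.62 V.
Then V_B = V_A × (R3‖R_L)/(R2 + R3‖R_L) = 12.62 × 50.76/56.36 = 11.4 V.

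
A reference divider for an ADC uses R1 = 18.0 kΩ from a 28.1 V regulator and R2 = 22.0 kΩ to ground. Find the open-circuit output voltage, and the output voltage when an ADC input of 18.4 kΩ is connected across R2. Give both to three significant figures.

Unloaded: 15.5 V; loaded: 10.0 V

Open-circuit: V = 28.1 × 22.0/(18.0 + 22.0) = 15.5 V.
With the load, R2 becomes R2‖R_L = 10.02 kΩ, so V = 28.1 × 10.02/28.02 = 10.0 V.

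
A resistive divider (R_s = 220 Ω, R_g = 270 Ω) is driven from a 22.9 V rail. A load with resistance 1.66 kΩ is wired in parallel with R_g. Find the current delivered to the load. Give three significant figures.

I_L ≈ 7.08 mA

R_g‖R_L = 232.2 Ω; V_out = 22.9 × 232.2/452.2 = 11.76 V.
I_L = V_out / R_L = 11.76 / 1.66 kΩ = 7.08 mA.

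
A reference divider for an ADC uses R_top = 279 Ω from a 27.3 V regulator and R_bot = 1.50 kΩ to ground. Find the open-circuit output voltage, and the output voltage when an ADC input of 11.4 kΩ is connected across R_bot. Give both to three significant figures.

Open-circuit: V = 27.3 × 1500/(279 + 1500) = 23.0 V.
With the load, R_bot becomes R_bot‖R_L = 1326 Ω, so V = 27.3 × 1326/1605 = 22.6 V.

Unloaded: 23.0 V; loaded: 22.6 V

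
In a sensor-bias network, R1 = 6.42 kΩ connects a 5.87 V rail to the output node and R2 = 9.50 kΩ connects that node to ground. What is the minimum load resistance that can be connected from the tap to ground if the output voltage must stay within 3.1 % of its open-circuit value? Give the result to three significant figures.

Output resistance R_th = R1‖R2 = (6.42 × 9.50)/15.92 = 3.831 kΩ.
The fractional drop is R_th/(R_th + R_L); requiring this ≤ 0.0310 gives R_L ≥ R_th(1/0.0310 − 1) = 3.831 × 31.26 = 120 kΩ.

R_L(min) ≈ 120 kΩ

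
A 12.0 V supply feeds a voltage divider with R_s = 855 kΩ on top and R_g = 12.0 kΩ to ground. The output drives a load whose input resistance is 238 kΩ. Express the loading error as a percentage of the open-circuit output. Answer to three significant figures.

The divider's output (Thévenin) resistance is R_s‖R_g = 11.83 kΩ.
Fractional drop under load = R_th/(R_th + R_L) = 11.83 / (11.83 + 238) = 0.04737.
So the output falls by 4.74 %.

4.74 %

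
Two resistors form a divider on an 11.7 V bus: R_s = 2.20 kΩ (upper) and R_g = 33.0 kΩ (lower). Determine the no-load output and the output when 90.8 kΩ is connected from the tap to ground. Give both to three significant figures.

Unloaded: 11.0 V; loaded: 10.7 V

Open-circuit: V = 11.7 × 33.0/(2.20 + 33.0) = 11.0 V.
With the load, R_g becomes R_g‖R_L = 24.20 kΩ, so V = 11.7 × 24.20/26.40 = 10.7 V.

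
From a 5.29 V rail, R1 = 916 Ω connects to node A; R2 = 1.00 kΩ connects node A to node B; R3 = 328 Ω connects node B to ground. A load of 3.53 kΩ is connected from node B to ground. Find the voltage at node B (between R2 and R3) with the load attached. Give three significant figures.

At node B, R3 is in parallel with the load: R3‖R_L = 300.1 Ω.
Below node A the resistance is R2 + (R3‖R_L) = 1300 Ω, so V_A = 5.29 × 1300/2216 = 3.103 V.
Then V_B = V_A × (R3‖R_L)/(R2 + R3‖R_L) = 3.103 × 300.1/1300 = 0.716 V.

V ≈ 0.716 V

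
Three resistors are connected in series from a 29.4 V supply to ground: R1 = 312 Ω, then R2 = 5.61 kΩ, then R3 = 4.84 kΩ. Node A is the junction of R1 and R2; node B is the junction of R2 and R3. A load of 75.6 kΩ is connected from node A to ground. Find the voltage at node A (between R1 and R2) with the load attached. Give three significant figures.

V ≈ 28.4 V

Below node A the series string R2+R3 = 10450 Ω sits in parallel with the 75600 Ω load: 9181 Ω.
V_A = 29.4 × 9181/(312 + 9181) = 28.4 V.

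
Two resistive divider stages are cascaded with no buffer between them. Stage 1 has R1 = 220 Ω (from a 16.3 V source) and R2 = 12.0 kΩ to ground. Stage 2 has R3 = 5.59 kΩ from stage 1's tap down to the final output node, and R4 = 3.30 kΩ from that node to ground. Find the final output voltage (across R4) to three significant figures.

Stage 2 presents R3+R4 = 8890 Ω as a load on stage 1's tap.
Stage 1's lower leg becomes R2‖(R3+R4) = 5107 Ω, so V_mid = 16.3 × 5107/5327 = 15.63 V.
Stage 2 is itself unloaded: V_out = V_mid × R4/(R3+R4) = 15.63 × 3300/8890 = 5.80 V.

V_out ≈ 5.80 V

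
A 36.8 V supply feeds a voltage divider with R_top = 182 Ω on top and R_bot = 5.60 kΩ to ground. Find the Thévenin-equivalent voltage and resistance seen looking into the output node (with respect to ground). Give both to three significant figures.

V_th is the open-circuit tap voltage: 36.8 × 5600/(182 + 5600) = 35.6 V.
With the supply zeroed, R_top and R_bot appear in parallel from the tap: R_th = R_top‖R_bot = (182 × 5600)/5782 = 176 Ω.

V_th = 35.6 V, R_th = 176 Ω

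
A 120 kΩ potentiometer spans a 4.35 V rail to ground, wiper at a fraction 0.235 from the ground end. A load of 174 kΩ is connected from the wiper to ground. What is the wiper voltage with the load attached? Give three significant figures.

The wiper splits the pot into (1−α)R = 91.80 kΩ above and αR = 28.20 kΩ below.
Lower section ‖ load = 24.27 kΩ.
V_wiper = 4.35 × 24.27/(91.80 + 24.27) = 0.909 V.

V ≈ 0.909 V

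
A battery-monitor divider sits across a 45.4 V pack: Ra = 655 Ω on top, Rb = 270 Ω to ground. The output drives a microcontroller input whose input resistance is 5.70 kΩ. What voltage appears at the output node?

The load sits in parallel with Rb: Rb‖R_L = (270 × 5700) / (270 + 5700) = 257.8 Ω.
V_out = 45.4 × 257.8 / (655 + 257.8) = 45.4 × 257.8/912.8 = 12.8 V.
(Unloaded it would have been 13.3 V.)

V_out ≈ 12.8 V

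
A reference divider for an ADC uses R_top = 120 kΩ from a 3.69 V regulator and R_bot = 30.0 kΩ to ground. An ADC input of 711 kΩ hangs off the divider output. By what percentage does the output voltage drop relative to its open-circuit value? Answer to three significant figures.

The divider's output (Thévenin) resistance is R_top‖R_bot = 24.00 kΩ.
Fractional drop under load = R_th/(R_th + R_L) = 24.00 / (24.00 + 711) = 0.03265.
So the output falls by 3.27 %.

3.27 %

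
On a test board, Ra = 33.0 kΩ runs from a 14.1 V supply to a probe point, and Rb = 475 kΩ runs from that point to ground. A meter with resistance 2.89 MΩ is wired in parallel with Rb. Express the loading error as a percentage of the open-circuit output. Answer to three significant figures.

1.06 %

The divider's output (Thévenin) resistance is Ra‖Rb = 30.86 kΩ.
Fractional drop under load = R_th/(R_th + R_L) = 30.86 / (30.86 + 2890) = 0.01056.
So the output falls by 1.06 %.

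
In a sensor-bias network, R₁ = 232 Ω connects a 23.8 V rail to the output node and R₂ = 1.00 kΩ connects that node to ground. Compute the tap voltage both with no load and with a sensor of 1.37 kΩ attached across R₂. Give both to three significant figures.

Unloaded: 19.3 V; loaded: 17.0 V

Open-circuit: V = 23.8 × 1000/(232 + 1000) = 19.3 V.
With the load, R₂ becomes R₂‖R_L = 578.1 Ω, so V = 23.8 × 578.1/810.1 = 17.0 V.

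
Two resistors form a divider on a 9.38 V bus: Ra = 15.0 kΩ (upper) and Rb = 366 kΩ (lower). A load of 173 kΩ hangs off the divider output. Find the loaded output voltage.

The load sits in parallel with Rb: Rb‖R_L = (366 × 173) / (366 + 173) = 117.5 kΩ.
V_out = 9.38 × 117.5 / (15.0 + 117.5) = 9.38 × 117.5/132.5 = 8.32 V.

V_out ≈ 8.32 V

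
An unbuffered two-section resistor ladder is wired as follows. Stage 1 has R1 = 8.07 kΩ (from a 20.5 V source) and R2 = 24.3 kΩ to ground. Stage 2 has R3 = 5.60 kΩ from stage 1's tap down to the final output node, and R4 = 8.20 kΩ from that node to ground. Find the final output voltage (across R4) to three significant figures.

V_out ≈ 6.35 V

Stage 2 presents R3+R4 = 13.80 kΩ as a load on stage 1's tap.
Stage 1's lower leg becomes R2‖(R3+R4) = 8.802 kΩ, so V_mid = 20.5 × 8.802/16.87 = 10.69 V.
Stage 2 is itself unloaded: V_out = V_mid × R4/(R3+R4) = 10.69 × 8.20/13.80 = 6.35 V.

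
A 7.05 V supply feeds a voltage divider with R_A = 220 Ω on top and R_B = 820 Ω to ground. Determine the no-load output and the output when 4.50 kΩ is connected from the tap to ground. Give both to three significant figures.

Unloaded: 5.56 V; loaded: 5.35 V

Open-circuit: V = 7.05 × 820/(220 + 820) = 5.56 V.
With the load, R_B becomes R_B‖R_L = 693.6 Ω, so V = 7.05 × 693.6/913.6 = 5.35 V.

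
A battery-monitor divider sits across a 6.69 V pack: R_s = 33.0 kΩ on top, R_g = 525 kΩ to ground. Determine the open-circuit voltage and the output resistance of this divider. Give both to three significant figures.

V_th is the open-circuit tap voltage: 6.69 × 525/(33.0 + 525) = 6.29 V.
With the supply zeroed, R_s and R_g appear in parallel from the tap: R_th = R_s‖R_g = (33.0 × 525)/558.0 = 31.0 kΩ.

V_th = 6.29 V, R_th = 31.0 kΩ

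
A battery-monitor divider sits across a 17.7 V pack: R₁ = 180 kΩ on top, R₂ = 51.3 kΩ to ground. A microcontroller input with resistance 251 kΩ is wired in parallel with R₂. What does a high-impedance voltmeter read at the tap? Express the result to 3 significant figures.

The load sits in parallel with R₂: R₂‖R_L = (51.3 × 251) / (51.3 + 251) = 42.59 kΩ.
V_out = 17.7 × 42.59 / (180 + 42.59) = 17.7 × 42.59/222.6 = 3.39 V.
(Unloaded it would have been 3.93 V.)

V_out ≈ 3.39 V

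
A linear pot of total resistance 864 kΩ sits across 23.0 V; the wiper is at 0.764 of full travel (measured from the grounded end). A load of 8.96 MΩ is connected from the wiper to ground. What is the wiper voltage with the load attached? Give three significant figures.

V ≈ 17.3 V

The wiper splits the pot into (1−α)R = 203.9 kΩ above and αR = 660.1 kΩ below.
Lower section ‖ load = 614.8 kΩ.
V_wiper = 23.0 × 614.8/(203.9 + 614.8) = 17.3 V.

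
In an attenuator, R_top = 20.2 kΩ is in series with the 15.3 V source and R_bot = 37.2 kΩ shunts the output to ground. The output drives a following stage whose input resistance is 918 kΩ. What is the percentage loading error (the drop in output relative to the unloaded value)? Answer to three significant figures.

1.41 %

The divider's output (Thévenin) resistance is R_top‖R_bot = 13.09 kΩ.
Fractional drop under load = R_th/(R_th + R_L) = 13.09 / (13.09 + 918) = 0.01406.
So the output falls by 1.41 %.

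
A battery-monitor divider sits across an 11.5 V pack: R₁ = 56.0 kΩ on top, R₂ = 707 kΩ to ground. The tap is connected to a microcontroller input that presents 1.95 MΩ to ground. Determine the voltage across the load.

The load sits in parallel with R₂: R₂‖R_L = (707 × 1950) / (707 + 1950) = 518.9 kΩ.
V_out = 11.5 × 518.9 / (56.0 + 518.9) = 11.5 × 518.9/574.9 = 10.4 V.

V_out ≈ 10.4 V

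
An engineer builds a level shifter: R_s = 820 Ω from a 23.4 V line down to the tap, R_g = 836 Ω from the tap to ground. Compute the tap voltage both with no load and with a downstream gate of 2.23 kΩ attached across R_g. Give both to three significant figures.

Unloaded: 11.8 V; loaded: 9.96 V

Open-circuit: V = 23.4 × 836/(820 + 836) = 11.8 V.
With the load, R_g becomes R_g‖R_L = 608.0 Ω, so V = 23.4 × 608.0/1428 = 9.96 V.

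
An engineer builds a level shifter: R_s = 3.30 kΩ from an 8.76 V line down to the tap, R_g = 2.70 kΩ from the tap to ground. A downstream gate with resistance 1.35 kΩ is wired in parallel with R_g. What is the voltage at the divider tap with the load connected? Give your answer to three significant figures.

The load sits in parallel with R_g: R_g‖R_L = (2.70 × 1.35) / (2.70 + 1.35) = 0.9000 kΩ.
V_out = 8.76 × 0.9000 / (3.30 + 0.9000) = 8.76 × 0.9000/4.200 = 1.88 V.
(Unloaded it would have been 3.94 V.)

V_out ≈ 1.88 V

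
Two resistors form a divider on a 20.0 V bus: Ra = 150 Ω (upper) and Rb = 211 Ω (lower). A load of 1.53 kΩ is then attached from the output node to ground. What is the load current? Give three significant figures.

I_L ≈ 7.23 mA

Rb‖R_L = 185.4 Ω; V_out = 20.0 × 185.4/335.4 = 11.06 V.
I_L = V_out / R_L = 11.06 / 1.53 kΩ = 7.23 mA.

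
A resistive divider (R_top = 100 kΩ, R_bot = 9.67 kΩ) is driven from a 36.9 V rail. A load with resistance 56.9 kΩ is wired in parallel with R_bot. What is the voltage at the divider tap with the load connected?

V_out ≈ 2.82 V

The load sits in parallel with R_bot: R_bot‖R_L = (9.67 × 56.9) / (9.67 + 56.9) = 8.265 kΩ.
V_out = 36.9 × 8.265 / (100 + 8.265) = 36.9 × 8.265/108.3 = 2.82 V.
(Unloaded it would have been 3.25 V.)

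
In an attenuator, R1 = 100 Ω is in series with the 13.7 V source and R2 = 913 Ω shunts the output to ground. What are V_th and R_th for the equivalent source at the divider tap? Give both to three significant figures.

V_th is the open-circuit tap voltage: 13.7 × 913/(100 + 913) = 12.3 V.
With the supply zeroed, R1 and R2 appear in parallel from the tap: R_th = R1‖R2 = (100 × 913)/1013 = 90.1 Ω.

V_th = 12.3 V, R_th = 90.1 Ω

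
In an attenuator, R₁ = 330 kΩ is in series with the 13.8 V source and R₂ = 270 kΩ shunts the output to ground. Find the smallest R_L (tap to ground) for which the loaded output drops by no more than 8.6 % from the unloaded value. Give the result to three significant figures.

Output resistance R_th = R₁‖R₂ = (330 × 270)/600.0 = 148.5 kΩ.
The fractional drop is R_th/(R_th + R_L); requiring this ≤ 0.0860 gives R_L ≥ R_th(1/0.0860 − 1) = 148.5 × 10.63 = 1.58 MΩ.

R_L(min) ≈ 1.58 MΩ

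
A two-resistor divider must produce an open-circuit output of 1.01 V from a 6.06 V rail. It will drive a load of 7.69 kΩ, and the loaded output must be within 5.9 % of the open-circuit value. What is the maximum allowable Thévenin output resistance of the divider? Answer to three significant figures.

Loading drop = R_th/(R_th + R_L) ≤ 0.0590, so R_th ≤ R_L · ε/(1−ε) = 7.69 kΩ × 0.0590/0.9410 = 482 Ω.
(Any R1, R2 with R2/(R1+R2) = 0.167 and R1‖R2 ≤ 482 Ω will meet the spec.)

R_th ≤ 482 Ω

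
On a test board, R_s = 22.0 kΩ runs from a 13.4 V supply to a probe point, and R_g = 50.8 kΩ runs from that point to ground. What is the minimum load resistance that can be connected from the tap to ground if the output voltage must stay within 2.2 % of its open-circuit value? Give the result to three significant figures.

Output resistance R_th = R_s‖R_g = (22.0 × 50.8)/72.80 = 15.35 kΩ.
The fractional drop is R_th/(R_th + R_L); requiring this ≤ 0.0220 gives R_L ≥ R_th(1/0.0220 − 1) = 15.35 × 44.45 = 682 kΩ.

R_L(min) ≈ 682 kΩ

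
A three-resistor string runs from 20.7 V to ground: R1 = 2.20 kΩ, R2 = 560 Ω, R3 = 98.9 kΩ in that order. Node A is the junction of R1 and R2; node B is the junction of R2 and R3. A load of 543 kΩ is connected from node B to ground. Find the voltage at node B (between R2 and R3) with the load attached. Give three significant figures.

V ≈ 20.0 V

At node B, R3 is in parallel with the load: R3‖R_L = 83660 Ω.
Below node A the resistance is R2 + (R3‖R_L) = 84220 Ω, so V_A = 20.7 × 84220/86420 = 20.17 V.
Then V_B = V_A × (R3‖R_L)/(R2 + R3‖R_L) = 20.17 × 83660/84220 = 20.0 V.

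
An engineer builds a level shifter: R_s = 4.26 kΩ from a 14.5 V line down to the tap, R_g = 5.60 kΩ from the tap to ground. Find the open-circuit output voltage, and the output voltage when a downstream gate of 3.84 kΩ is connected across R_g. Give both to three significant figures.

Open-circuit: V = 14.5 × 5.60/(4.26 + 5.60) = 8.24 V.
With the load, R_g becomes R_g‖R_L = 2.278 kΩ, so V = 14.5 × 2.278/6.538 = 5.05 V.

Unloaded: 8.24 V; loaded: 5.05 V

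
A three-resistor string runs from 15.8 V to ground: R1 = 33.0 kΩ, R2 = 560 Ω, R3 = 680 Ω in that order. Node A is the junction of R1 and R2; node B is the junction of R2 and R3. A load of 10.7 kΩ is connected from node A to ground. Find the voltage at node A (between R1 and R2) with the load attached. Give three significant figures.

Below node A the series string R2+R3 = 1240 Ω sits in parallel with the 10700 Ω load: 1111 Ω.
V_A = 15.8 × 1111/(33000 + 1111) = 0.515 V.

V ≈ 0.515 V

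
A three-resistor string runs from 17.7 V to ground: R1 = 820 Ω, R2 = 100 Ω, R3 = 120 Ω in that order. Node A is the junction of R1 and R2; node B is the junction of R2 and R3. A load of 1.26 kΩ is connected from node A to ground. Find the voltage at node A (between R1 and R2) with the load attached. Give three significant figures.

V ≈ 3.29 V

Below node A the series string R2+R3 = 220.0 Ω sits in parallel with the 1260 Ω load: 187.3 Ω.
V_A = 17.7 × 187.3/(820 + 187.3) = 3.29 V.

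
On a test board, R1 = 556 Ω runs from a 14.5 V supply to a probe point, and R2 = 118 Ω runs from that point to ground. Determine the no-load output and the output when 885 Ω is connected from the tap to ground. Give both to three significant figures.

Open-circuit: V = 14.5 × 118/(556 + 118) = 2.54 V.
With the load, R2 becomes R2‖R_L = 104.1 Ω, so V = 14.5 × 104.1/660.1 = 2.29 V.

Unloaded: 2.54 V; loaded: 2.29 V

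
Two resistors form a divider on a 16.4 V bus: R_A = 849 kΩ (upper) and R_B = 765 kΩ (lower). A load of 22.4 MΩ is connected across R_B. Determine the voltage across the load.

The load sits in parallel with R_B: R_B‖R_L = (765 × 22400) / (765 + 22400) = 739.7 kΩ.
V_out = 16.4 × 739.7 / (849 + 739.7) = 16.4 × 739.7/1589 = 7.64 V.
(Unloaded it would have been 7.77 V.)

V_out ≈ 7.64 V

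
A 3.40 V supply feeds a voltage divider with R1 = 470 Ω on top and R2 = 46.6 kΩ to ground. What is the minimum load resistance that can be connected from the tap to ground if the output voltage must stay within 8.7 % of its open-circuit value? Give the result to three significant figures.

Output resistance R_th = R1‖R2 = (470 × 46600)/47070 = 465.3 Ω.
The fractional drop is R_th/(R_th + R_L); requiring this ≤ 0.0870 gives R_L ≥ R_th(1/0.0870 − 1) = 465.3 × 10.49 = 4.88 kΩ.

R_L(min) ≈ 4.88 kΩ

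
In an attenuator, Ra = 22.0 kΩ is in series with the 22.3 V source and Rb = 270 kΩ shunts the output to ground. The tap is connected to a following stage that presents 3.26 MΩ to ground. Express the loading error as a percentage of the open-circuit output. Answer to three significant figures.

0.620 %

The divider's output (Thévenin) resistance is Ra‖Rb = 20.34 kΩ.
Fractional drop under load = R_th/(R_th + R_L) = 20.34 / (20.34 + 3260) = 0.006201.
So the output falls by 0.620 %.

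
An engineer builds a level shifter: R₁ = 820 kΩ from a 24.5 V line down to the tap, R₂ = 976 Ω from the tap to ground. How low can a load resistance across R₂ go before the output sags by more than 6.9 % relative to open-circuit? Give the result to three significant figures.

R_L(min) ≈ 13.2 kΩ

Output resistance R_th = R₁‖R₂ = (820000 × 976)/821000 = 974.8 Ω.
The fractional drop is R_th/(R_th + R_L); requiring this ≤ 0.0690 gives R_L ≥ R_th(1/0.0690 − 1) = 974.8 × 13.49 = 13.2 kΩ.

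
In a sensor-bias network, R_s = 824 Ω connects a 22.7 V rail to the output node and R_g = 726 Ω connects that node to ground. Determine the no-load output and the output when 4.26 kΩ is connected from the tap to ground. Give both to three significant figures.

Open-circuit: V = 22.7 × 726/(824 + 726) = 10.6 V.
With the load, R_g becomes R_g‖R_L = 620.3 Ω, so V = 22.7 × 620.3/1444 = 9.75 V.

Unloaded: 10.6 V; loaded: 9.75 V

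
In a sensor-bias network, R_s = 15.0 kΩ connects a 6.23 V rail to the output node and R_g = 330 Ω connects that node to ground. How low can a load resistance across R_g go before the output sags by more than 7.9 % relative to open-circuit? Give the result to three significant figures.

Output resistance R_th = R_s‖R_g = (15000 × 330)/15330 = 322.9 Ω.
The fractional drop is R_th/(R_th + R_L); requiring this ≤ 0.0790 gives R_L ≥ R_th(1/0.0790 − 1) = 322.9 × 11.66 = 3.76 kΩ.

R_L(min) ≈ 3.76 kΩ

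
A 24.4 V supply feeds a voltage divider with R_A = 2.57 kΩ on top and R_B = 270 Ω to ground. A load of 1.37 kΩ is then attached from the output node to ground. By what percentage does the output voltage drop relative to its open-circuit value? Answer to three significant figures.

The divider's output (Thévenin) resistance is R_A‖R_B = 244.3 Ω.
Fractional drop under load = R_th/(R_th + R_L) = 244.3 / (244.3 + 1370) = 0.1514.
So the output falls by 15.1 %.

15.1 %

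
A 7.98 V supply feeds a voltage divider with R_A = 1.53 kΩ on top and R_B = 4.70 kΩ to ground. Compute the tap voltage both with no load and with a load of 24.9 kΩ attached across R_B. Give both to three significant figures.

Open-circuit: V = 7.98 × 4.70/(1.53 + 4.70) = 6.02 V.
With the load, R_B becomes R_B‖R_L = 3.954 kΩ, so V = 7.98 × 3.954/5.484 = 5.75 V.

Unloaded: 6.02 V; loaded: 5.75 V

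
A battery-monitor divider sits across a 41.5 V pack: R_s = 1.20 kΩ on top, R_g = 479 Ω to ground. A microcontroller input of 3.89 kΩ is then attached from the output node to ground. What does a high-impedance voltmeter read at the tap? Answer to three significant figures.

The load sits in parallel with R_g: R_g‖R_L = (479 × 3890) / (479 + 3890) = 426.5 Ω.
V_out = 41.5 × 426.5 / (1200 + 426.5) = 41.5 × 426.5/1626 = 10.9 V.
(Unloaded it would have been 11.8 V.)

V_out ≈ 10.9 V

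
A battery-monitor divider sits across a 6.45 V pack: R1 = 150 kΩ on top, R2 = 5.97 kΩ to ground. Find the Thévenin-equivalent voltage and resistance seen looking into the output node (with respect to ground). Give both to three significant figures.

V_th = 0.247 V, R_th = 5.74 kΩ

V_th is the open-circuit tap voltage: 6.45 × 5.97/(150 + 5.97) = 0.247 V.
With the supply zeroed, R1 and R2 appear in parallel from the tap: R_th = R1‖R2 = (150 × 5.97)/156.0 = 5.74 kΩ.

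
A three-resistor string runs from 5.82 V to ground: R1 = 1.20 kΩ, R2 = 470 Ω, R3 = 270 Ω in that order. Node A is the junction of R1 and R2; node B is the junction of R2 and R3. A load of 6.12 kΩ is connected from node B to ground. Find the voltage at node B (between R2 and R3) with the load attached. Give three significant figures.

At node B, R3 is in parallel with the load: R3‖R_L = 258.6 Ω.
Below node A the resistance is R2 + (R3‖R_L) = 728.6 Ω, so V_A = 5.82 × 728.6/1929 = 2.199 V.
Then V_B = V_A × (R3‖R_L)/(R2 + R3‖R_L) = 2.199 × 258.6/728.6 = 0.780 V.

V ≈ 0.780 V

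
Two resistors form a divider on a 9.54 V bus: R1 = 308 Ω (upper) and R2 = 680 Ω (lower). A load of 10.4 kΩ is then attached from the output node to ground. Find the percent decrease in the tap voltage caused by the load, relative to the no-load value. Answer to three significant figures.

2.00 %

The divider's output (Thévenin) resistance is R1‖R2 = 212.0 Ω.
Fractional drop under load = R_th/(R_th + R_L) = 212.0 / (212.0 + 10400) = 0.01998.
So the output falls by 2.00 %.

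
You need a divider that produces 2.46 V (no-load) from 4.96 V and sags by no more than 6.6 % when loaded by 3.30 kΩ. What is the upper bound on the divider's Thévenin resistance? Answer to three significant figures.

R_th ≤ 233 Ω

Loading drop = R_th/(R_th + R_L) ≤ 0.0660, so R_th ≤ R_L · ε/(1−ε) = 3.30 kΩ × 0.0660/0.9340 = 233 Ω.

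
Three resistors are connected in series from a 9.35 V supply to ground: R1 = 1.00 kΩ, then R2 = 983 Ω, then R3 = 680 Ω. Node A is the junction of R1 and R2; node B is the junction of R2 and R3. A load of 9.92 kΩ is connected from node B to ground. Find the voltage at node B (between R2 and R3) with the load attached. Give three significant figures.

V ≈ 2.27 V

At node B, R3 is in parallel with the load: R3‖R_L = 636.4 Ω.
Below node A the resistance is R2 + (R3‖R_L) = 1619 Ω, so V_A = 9.35 × 1619/2619 = 5.780 V.
Then V_B = V_A × (R3‖R_L)/(R2 + R3‖R_L) = 5.780 × 636.4/1619 = 2.27 V.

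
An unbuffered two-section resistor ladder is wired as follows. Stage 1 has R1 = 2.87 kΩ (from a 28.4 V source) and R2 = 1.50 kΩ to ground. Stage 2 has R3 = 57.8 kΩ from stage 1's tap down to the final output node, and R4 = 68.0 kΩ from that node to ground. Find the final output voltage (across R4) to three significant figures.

V_out ≈ 5.23 V

Stage 2 presents R3+R4 = 125.8 kΩ as a load on stage 1's tap.
Stage 1's lower leg becomes R2‖(R3+R4) = 1.482 kΩ, so V_mid = 28.4 × 1.482/4.352 = 9.673 V.
Stage 2 is itself unloaded: V_out = V_mid × R4/(R3+R4) = 9.673 × 68.0/125.8 = 5.23 V.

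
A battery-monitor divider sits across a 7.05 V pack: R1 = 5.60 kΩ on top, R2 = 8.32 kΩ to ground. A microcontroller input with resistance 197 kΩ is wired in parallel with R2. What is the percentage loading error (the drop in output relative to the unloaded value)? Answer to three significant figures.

The divider's output (Thévenin) resistance is R1‖R2 = 3.347 kΩ.
Fractional drop under load = R_th/(R_th + R_L) = 3.347 / (3.347 + 197) = 0.01671.
So the output falls by 1.67 %.

1.67 %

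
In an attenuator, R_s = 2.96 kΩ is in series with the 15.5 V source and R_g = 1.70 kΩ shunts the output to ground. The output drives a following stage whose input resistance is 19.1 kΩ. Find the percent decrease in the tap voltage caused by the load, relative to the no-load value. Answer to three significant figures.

5.35 %

The divider's output (Thévenin) resistance is R_s‖R_g = 1.080 kΩ.
Fractional drop under load = R_th/(R_th + R_L) = 1.080 / (1.080 + 19.1) = 0.05351.
So the output falls by 5.35 %.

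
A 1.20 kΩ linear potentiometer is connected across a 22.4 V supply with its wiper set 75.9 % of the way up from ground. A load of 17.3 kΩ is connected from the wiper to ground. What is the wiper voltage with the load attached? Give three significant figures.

V ≈ 16.8 V

The wiper splits the pot into (1−α)R = 289.2 Ω above and αR = 910.8 Ω below.
Lower section ‖ load = 865.2 Ω.
V_wiper = 22.4 × 865.2/(289.2 + 865.2) = 16.8 V.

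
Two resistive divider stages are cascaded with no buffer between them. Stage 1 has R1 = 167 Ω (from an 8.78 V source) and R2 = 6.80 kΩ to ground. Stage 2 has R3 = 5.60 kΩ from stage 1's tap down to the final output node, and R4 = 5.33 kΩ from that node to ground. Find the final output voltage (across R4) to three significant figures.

Stage 2 presents R3+R4 = 10930 Ω as a load on stage 1's tap.
Stage 1's lower leg becomes R2‖(R3+R4) = 4192 Ω, so V_mid = 8.78 × 4192/4359 = 8.444 V.
Stage 2 is itself unloaded: V_out = V_mid × R4/(R3+R4) = 8.444 × 5330/10930 = 4.12 V.

V_out ≈ 4.12 V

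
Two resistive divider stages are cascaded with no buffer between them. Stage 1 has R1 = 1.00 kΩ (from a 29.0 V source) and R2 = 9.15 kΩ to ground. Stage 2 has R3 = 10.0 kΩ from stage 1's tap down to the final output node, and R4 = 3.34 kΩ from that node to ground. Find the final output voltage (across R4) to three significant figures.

Stage 2 presents R3+R4 = 13.34 kΩ as a load on stage 1's tap.
Stage 1's lower leg becomes R2‖(R3+R4) = 5.427 kΩ, so V_mid = 29.0 × 5.427/6.427 = 24.49 V.
Stage 2 is itself unloaded: V_out = V_mid × R4/(R3+R4) = 24.49 × 3.34/13.34 = 6.13 V.

V_out ≈ 6.13 V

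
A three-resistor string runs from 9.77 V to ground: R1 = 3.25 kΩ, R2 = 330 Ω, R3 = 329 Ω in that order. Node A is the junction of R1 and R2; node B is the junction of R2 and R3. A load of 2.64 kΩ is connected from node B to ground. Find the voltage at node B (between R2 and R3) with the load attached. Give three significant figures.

At node B, R3 is in parallel with the load: R3‖R_L = 292.5 Ω.
Below node A the resistance is R2 + (R3‖R_L) = 622.5 Ω, so V_A = 9.77 × 622.5/3873 = 1.571 V.
Then V_B = V_A × (R3‖R_L)/(R2 + R3‖R_L) = 1.571 × 292.5/622.5 = 0.738 V.

V ≈ 0.738 V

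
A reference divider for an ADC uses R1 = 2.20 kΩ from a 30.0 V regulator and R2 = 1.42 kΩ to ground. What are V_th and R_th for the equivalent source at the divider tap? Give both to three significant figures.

V_th = 11.8 V, R_th = 863 Ω

V_th is the open-circuit tap voltage: 30.0 × 1.42/(2.20 + 1.42) = 11.8 V.
With the supply zeroed, R1 and R2 appear in parallel from the tap: R_th = R1‖R2 = (2.20 × 1.42)/3.620 = 863 Ω.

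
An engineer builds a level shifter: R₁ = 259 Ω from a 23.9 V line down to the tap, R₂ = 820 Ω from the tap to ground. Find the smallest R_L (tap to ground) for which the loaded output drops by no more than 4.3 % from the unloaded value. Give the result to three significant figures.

Output resistance R_th = R₁‖R₂ = (259 × 820)/1079 = 196.8 Ω.
The fractional drop is R_th/(R_th + R_L); requiring this ≤ 0.0430 gives R_L ≥ R_th(1/0.0430 − 1) = 196.8 × 22.26 = 4.38 kΩ.

R_L(min) ≈ 4.38 kΩ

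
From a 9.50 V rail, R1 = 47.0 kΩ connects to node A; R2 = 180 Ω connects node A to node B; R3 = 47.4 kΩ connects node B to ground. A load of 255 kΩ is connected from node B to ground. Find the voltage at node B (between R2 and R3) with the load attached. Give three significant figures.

V ≈ 4.36 V

At node B, R3 is in parallel with the load: R3‖R_L = 39970 Ω.
Below node A the resistance is R2 + (R3‖R_L) = 40150 Ω, so V_A = 9.50 × 40150/87150 = 4.377 V.
Then V_B = V_A × (R3‖R_L)/(R2 + R3‖R_L) = 4.377 × 39970/40150 = 4.36 V.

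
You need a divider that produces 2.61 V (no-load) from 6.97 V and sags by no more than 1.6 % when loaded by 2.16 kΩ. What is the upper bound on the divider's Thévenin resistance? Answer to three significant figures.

Loading drop = R_th/(R_th + R_L) ≤ 0.0160, so R_th ≤ R_L · ε/(1−ε) = 2.16 kΩ × 0.0160/0.9840 = 35.1 Ω.
(Any R1, R2 with R2/(R1+R2) = 0.374 and R1‖R2 ≤ 35.1 Ω will meet the spec.)

R_th ≤ 35.1 Ω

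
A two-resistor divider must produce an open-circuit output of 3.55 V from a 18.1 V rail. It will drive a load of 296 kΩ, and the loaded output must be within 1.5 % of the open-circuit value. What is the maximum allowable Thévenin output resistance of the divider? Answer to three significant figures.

Loading drop = R_th/(R_th + R_L) ≤ 0.0150, so R_th ≤ R_L · ε/(1−ε) = 296 kΩ × 0.0150/0.9850 = 4.51 kΩ.
(Any R1, R2 with R2/(R1+R2) = 0.196 and R1‖R2 ≤ 4.51 kΩ will meet the spec.)

R_th ≤ 4.51 kΩ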